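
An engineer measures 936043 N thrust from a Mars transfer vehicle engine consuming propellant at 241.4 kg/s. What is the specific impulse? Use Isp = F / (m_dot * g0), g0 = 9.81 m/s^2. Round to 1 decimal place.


Step 1: m_dot * g0 = 241.4 * 9.81 = 2368.13
Step 2: Isp = 936043 / 2368.13 = 395.3 s

395.3


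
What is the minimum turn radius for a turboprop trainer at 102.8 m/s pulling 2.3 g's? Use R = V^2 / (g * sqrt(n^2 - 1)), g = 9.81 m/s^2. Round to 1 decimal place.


Step 1: V^2 = 102.8^2 = 10567.84
Step 2: n^2 - 1 = 2.3^2 - 1 = 4.29
Step 3: sqrt(4.29) = 2.071232
Step 4: R = 10567.84 / (9.81 * 2.071232) = 520.1 m

520.1


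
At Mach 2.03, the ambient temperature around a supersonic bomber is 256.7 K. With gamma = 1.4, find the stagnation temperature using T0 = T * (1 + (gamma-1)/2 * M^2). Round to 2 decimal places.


Step 1: (gamma-1)/2 = 0.2
Step 2: M^2 = 4.1209
Step 3: 1 + 0.2 * 4.1209 = 1.82418
Step 4: T0 = 256.7 * 1.82418 = 468.27 K

468.27


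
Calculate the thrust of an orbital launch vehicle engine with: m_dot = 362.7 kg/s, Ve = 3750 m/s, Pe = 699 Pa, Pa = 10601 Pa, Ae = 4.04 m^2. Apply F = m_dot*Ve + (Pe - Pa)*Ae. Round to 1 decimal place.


Step 1: Momentum thrust = m_dot * Ve = 362.7 * 3750 = 1360125.0 N
Step 2: Pressure thrust = (Pe - Pa) * Ae = (699 - 10601) * 4.04 = -40004.08 N
Step 3: Total thrust F = 1360125.0 + -40004.08 = 1320120.9 N

1320120.9


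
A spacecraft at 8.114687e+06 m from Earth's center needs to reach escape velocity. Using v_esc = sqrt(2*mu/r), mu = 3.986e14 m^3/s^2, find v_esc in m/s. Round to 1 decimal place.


Step 1: 2*mu/r = 2 * 3.986e14 / 8.114687e+06 = 98241620.41
Step 2: v_esc = sqrt(98241620.41) = 9911.7 m/s

9911.7


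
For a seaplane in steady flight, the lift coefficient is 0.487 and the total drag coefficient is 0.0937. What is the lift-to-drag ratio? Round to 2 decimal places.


Step 1: L/D = CL / CD = 0.487 / 0.0937
Step 2: L/D = 5.20

5.20


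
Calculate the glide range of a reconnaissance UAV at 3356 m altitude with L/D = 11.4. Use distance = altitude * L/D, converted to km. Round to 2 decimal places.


Step 1: Glide distance = altitude * L/D = 3356 * 11.4 = 38258.4 m
Step 2: Convert to km: 38258.4 / 1000 = 38.26 km

38.26


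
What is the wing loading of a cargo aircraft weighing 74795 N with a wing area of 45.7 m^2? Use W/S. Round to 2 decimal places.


Step 1: Wing loading = W / S = 74795 / 45.7
Step 2: Wing loading = 1636.65 N/m^2

1636.65


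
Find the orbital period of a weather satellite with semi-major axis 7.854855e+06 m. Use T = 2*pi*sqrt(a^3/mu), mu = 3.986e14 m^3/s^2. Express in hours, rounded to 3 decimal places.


Step 1: a^3 / mu = 4.846347e+20 / 3.986e14 = 1.215842e+06
Step 2: sqrt(1.215842e+06) = 1102.6524 s
Step 3: T = 2*pi * 1102.6524 = 6928.17 s
Step 4: T in hours = 6928.17 / 3600 = 1.924 hours

1.924


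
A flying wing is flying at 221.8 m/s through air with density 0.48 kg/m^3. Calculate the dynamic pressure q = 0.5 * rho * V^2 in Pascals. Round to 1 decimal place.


Step 1: V^2 = 221.8^2 = 49195.24
Step 2: q = 0.5 * 0.48 * 49195.24
Step 3: q = 11806.9 Pa

11806.9


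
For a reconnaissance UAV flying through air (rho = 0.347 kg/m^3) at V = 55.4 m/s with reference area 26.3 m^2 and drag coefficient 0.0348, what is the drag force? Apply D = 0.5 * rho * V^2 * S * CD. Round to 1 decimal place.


Step 1: Dynamic pressure q = 0.5 * 0.347 * 55.4^2 = 532.4993 Pa
Step 2: Drag D = q * S * CD = 532.4993 * 26.3 * 0.0348
Step 3: D = 487.4 N

487.4


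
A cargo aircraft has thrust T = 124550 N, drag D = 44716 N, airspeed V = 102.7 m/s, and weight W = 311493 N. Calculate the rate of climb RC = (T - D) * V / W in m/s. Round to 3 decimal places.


Step 1: Excess thrust = T - D = 124550 - 44716 = 79834 N
Step 2: Excess power = 79834 * 102.7 = 8198951.8 W
Step 3: RC = 8198951.8 / 311493 = 26.321 m/s

26.321


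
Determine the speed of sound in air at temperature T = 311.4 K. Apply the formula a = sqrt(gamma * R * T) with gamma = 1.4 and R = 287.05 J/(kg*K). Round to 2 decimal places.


Step 1: gamma * R * T = 1.4 * 287.05 * 311.4 = 125142.318
Step 2: a = sqrt(125142.318) = 353.75 m/s

353.75


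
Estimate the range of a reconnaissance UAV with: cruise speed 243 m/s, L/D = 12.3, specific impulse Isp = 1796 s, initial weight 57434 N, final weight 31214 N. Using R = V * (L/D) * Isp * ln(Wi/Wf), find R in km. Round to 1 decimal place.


Step 1: Coefficient = V * (L/D) * Isp = 243 * 12.3 * 1796 = 5368064.4 m
Step 2: Wi/Wf = 57434 / 31214 = 1.840008
Step 3: ln(1.840008) = 0.60977
Step 4: R = 5368064.4 * 0.60977 = 3273283.3 m = 3273.3 km

3273.3


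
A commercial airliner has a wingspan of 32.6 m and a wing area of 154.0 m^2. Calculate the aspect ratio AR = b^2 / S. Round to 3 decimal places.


Step 1: b^2 = 32.6^2 = 1062.76
Step 2: AR = 1062.76 / 154.0 = 6.901

6.901


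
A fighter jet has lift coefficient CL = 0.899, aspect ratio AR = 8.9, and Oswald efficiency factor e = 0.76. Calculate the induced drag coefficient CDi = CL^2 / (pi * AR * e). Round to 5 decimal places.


Step 1: CL^2 = 0.899^2 = 0.808201
Step 2: pi * AR * e = 3.14159 * 8.9 * 0.76 = 21.249733
Step 3: CDi = 0.808201 / 21.249733 = 0.03803

0.03803


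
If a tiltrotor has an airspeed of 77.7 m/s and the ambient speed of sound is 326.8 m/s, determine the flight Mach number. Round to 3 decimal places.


Step 1: M = V / a = 77.7 / 326.8
Step 2: M = 0.238

0.238


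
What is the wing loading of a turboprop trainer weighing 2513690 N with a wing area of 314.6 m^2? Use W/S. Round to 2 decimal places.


Step 1: Wing loading = W / S = 2513690 / 314.6
Step 2: Wing loading = 7990.11 N/m^2

7990.11


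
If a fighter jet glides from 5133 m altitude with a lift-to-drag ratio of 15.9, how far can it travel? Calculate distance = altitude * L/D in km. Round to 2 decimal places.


Step 1: Glide distance = altitude * L/D = 5133 * 15.9 = 81614.7 m
Step 2: Convert to km: 81614.7 / 1000 = 81.61 km

81.61


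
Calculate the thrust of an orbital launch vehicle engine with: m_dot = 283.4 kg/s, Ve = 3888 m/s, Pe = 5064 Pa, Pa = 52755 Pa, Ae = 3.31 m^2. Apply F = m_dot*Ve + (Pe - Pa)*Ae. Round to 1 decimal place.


Step 1: Momentum thrust = m_dot * Ve = 283.4 * 3888 = 1101859.2 N
Step 2: Pressure thrust = (Pe - Pa) * Ae = (5064 - 52755) * 3.31 = -157857.21 N
Step 3: Total thrust F = 1101859.2 + -157857.21 = 944002.0 N

944002.0


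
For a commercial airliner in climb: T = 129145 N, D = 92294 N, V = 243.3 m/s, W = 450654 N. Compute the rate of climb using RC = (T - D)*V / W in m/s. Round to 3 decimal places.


Step 1: Excess thrust = T - D = 129145 - 92294 = 36851 N
Step 2: Excess power = 36851 * 243.3 = 8965848.3 W
Step 3: RC = 8965848.3 / 450654 = 19.895 m/s

19.895


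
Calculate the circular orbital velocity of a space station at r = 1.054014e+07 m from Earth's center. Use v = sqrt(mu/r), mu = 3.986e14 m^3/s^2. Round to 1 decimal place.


Step 1: mu / r = 3.986e14 / 1.054014e+07 = 37817334.4946
Step 2: v = sqrt(37817334.4946) = 6149.6 m/s

6149.6


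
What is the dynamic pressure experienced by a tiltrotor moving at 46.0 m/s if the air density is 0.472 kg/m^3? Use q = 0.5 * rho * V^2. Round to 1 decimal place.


Step 1: V^2 = 46.0^2 = 2116.0
Step 2: q = 0.5 * 0.472 * 2116.0
Step 3: q = 499.4 Pa

499.4


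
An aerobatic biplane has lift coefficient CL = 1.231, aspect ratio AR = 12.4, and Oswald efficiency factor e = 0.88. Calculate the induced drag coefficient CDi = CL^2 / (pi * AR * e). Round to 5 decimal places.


Step 1: CL^2 = 1.231^2 = 1.515361
Step 2: pi * AR * e = 3.14159 * 12.4 * 0.88 = 34.281059
Step 3: CDi = 1.515361 / 34.281059 = 0.04420

0.04420


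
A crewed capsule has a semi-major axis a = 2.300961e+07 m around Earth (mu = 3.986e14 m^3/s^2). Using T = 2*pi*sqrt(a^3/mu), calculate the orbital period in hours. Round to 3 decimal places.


Step 1: a^3 / mu = 1.218226e+22 / 3.986e14 = 3.056261e+07
Step 2: sqrt(3.056261e+07) = 5528.3463 s
Step 3: T = 2*pi * 5528.3463 = 34735.62 s
Step 4: T in hours = 34735.62 / 3600 = 9.649 hours

9.649


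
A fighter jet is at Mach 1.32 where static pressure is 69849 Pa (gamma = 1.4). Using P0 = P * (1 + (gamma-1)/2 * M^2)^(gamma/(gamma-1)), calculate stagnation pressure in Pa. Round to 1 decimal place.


Step 1: (gamma-1)/2 * M^2 = 0.2 * 1.7424 = 0.34848
Step 2: 1 + 0.34848 = 1.34848
Step 3: Exponent gamma/(gamma-1) = 3.5
Step 4: P0 = 69849 * 1.34848^3.5 = 198891.4 Pa

198891.4


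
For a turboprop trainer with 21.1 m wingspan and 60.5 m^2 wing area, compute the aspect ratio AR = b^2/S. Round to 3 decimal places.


Step 1: b^2 = 21.1^2 = 445.21
Step 2: AR = 445.21 / 60.5 = 7.359

7.359


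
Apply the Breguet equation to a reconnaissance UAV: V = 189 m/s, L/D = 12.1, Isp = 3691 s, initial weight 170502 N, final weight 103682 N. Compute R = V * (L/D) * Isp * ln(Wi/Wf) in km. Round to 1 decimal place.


Step 1: Coefficient = V * (L/D) * Isp = 189 * 12.1 * 3691 = 8440947.9 m
Step 2: Wi/Wf = 170502 / 103682 = 1.644471
Step 3: ln(1.644471) = 0.497419
Step 4: R = 8440947.9 * 0.497419 = 4198683.7 m = 4198.7 km

4198.7


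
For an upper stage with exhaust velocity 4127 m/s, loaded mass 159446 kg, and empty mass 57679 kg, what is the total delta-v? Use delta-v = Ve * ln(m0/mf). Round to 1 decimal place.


Step 1: Mass ratio m0/mf = 159446 / 57679 = 2.764368
Step 2: ln(2.764368) = 1.016812
Step 3: delta-v = 4127 * 1.016812 = 4196.4 m/s

4196.4


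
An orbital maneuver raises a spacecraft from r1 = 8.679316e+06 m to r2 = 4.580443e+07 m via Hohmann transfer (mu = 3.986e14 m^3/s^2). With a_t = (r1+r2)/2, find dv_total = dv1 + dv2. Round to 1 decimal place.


Step 1: Transfer semi-major axis a_t = (8.679316e+06 + 4.580443e+07) / 2 = 2.724187e+07 m
Step 2: v1 (circular at r1) = sqrt(mu/r1) = 6776.82 m/s
Step 3: v_t1 = sqrt(mu*(2/r1 - 1/a_t)) = 8787.42 m/s
Step 4: dv1 = |8787.42 - 6776.82| = 2010.6 m/s
Step 5: v2 (circular at r2) = 2949.95 m/s, v_t2 = 1665.1 m/s
Step 6: dv2 = |2949.95 - 1665.1| = 1284.86 m/s
Step 7: Total delta-v = 2010.6 + 1284.86 = 3295.5 m/s

3295.5


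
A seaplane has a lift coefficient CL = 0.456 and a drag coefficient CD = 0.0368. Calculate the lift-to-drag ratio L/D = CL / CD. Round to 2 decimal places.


Step 1: L/D = CL / CD = 0.456 / 0.0368
Step 2: L/D = 12.39

12.39


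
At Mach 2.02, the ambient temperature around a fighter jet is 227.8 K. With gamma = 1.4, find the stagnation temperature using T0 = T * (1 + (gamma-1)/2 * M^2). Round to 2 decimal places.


Step 1: (gamma-1)/2 = 0.2
Step 2: M^2 = 4.0804
Step 3: 1 + 0.2 * 4.0804 = 1.81608
Step 4: T0 = 227.8 * 1.81608 = 413.70 K

413.70


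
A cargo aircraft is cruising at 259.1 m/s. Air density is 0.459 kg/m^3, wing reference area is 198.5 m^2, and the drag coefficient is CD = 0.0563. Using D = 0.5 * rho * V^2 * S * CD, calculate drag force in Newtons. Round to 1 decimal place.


Step 1: Dynamic pressure q = 0.5 * 0.459 * 259.1^2 = 15406.9799 Pa
Step 2: Drag D = q * S * CD = 15406.9799 * 198.5 * 0.0563
Step 3: D = 172181.5 N

172181.5


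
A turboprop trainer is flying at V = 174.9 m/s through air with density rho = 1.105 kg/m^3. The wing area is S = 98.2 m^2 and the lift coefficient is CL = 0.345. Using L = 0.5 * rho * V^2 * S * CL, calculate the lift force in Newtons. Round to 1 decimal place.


Step 1: Calculate dynamic pressure q = 0.5 * 1.105 * 174.9^2 = 0.5 * 1.105 * 30590.01 = 16900.9805 Pa
Step 2: Multiply by wing area and lift coefficient: L = 16900.9805 * 98.2 * 0.345
Step 3: L = 1659676.2876 * 0.345 = 572588.3 N

572588.3


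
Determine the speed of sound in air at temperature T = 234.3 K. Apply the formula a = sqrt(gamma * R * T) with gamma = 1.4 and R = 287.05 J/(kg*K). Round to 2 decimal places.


Step 1: gamma * R * T = 1.4 * 287.05 * 234.3 = 94158.141
Step 2: a = sqrt(94158.141) = 306.85 m/s

306.85


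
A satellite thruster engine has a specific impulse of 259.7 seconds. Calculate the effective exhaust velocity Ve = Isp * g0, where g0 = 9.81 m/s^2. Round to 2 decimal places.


Step 1: Ve = Isp * g0 = 259.7 * 9.81
Step 2: Ve = 2547.66 m/s

2547.66


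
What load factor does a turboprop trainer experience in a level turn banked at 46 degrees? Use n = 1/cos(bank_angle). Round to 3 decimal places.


Step 1: Convert 46 degrees to radians = 0.802851
Step 2: cos(46 deg) = 0.694658
Step 3: n = 1 / 0.694658 = 1.440

1.440


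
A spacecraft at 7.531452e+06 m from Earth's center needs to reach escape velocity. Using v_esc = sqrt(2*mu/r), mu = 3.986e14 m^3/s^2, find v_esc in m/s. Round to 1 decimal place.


Step 1: 2*mu/r = 2 * 3.986e14 / 7.531452e+06 = 105849443.1087
Step 2: v_esc = sqrt(105849443.1087) = 10288.3 m/s

10288.3


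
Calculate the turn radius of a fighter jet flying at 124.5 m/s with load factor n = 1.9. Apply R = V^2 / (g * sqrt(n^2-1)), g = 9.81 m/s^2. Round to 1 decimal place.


Step 1: V^2 = 124.5^2 = 15500.25
Step 2: n^2 - 1 = 1.9^2 - 1 = 2.61
Step 3: sqrt(2.61) = 1.615549
Step 4: R = 15500.25 / (9.81 * 1.615549) = 978.0 m

978.0


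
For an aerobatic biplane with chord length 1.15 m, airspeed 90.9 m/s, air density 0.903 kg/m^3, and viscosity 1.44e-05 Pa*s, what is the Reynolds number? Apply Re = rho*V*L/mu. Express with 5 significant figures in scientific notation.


Step 1: Numerator = rho * V * L = 0.903 * 90.9 * 1.15 = 94.395105
Step 2: Re = 94.395105 / 1.44e-05
Step 3: Re = 6.5552e+06

6.5552e+06


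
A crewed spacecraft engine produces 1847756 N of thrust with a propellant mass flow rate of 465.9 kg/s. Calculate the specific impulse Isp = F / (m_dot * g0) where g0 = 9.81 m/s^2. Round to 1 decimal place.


Step 1: m_dot * g0 = 465.9 * 9.81 = 4570.48
Step 2: Isp = 1847756 / 4570.48 = 404.3 s

404.3


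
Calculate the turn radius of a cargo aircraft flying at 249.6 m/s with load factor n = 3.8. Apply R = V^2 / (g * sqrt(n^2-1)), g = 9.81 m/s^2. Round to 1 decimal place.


Step 1: V^2 = 249.6^2 = 62300.16
Step 2: n^2 - 1 = 3.8^2 - 1 = 13.44
Step 3: sqrt(13.44) = 3.666061
Step 4: R = 62300.16 / (9.81 * 3.666061) = 1732.3 m

1732.3


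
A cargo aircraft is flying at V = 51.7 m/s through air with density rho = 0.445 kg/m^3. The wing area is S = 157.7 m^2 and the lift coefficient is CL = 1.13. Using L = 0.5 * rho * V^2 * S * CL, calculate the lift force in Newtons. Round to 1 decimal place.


Step 1: Calculate dynamic pressure q = 0.5 * 0.445 * 51.7^2 = 0.5 * 0.445 * 2672.89 = 594.718 Pa
Step 2: Multiply by wing area and lift coefficient: L = 594.718 * 157.7 * 1.13
Step 3: L = 93787.0325 * 1.13 = 105979.3 N

105979.3


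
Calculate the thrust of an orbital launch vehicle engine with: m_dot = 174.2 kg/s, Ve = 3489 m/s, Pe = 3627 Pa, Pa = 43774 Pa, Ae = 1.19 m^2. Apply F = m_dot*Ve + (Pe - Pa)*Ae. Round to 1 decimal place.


Step 1: Momentum thrust = m_dot * Ve = 174.2 * 3489 = 607783.8 N
Step 2: Pressure thrust = (Pe - Pa) * Ae = (3627 - 43774) * 1.19 = -47774.93 N
Step 3: Total thrust F = 607783.8 + -47774.93 = 560008.9 N

560008.9


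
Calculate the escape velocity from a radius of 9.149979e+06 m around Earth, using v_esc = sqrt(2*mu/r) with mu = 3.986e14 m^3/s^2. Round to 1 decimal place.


Step 1: 2*mu/r = 2 * 3.986e14 / 9.149979e+06 = 87125883.0212
Step 2: v_esc = sqrt(87125883.0212) = 9334.1 m/s

9334.1


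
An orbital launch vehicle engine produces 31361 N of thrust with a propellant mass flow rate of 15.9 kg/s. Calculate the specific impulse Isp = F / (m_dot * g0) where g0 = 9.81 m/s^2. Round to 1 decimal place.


Step 1: m_dot * g0 = 15.9 * 9.81 = 155.98
Step 2: Isp = 31361 / 155.98 = 201.1 s

201.1


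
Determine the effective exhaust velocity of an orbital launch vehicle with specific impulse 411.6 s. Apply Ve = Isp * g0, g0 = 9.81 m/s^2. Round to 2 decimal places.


Step 1: Ve = Isp * g0 = 411.6 * 9.81
Step 2: Ve = 4037.80 m/s

4037.80


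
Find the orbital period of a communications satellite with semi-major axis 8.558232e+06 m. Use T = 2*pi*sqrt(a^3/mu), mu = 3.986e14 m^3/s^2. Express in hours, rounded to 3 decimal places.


Step 1: a^3 / mu = 6.268335e+20 / 3.986e14 = 1.572588e+06
Step 2: sqrt(1.572588e+06) = 1254.0286 s
Step 3: T = 2*pi * 1254.0286 = 7879.29 s
Step 4: T in hours = 7879.29 / 3600 = 2.189 hours

2.189


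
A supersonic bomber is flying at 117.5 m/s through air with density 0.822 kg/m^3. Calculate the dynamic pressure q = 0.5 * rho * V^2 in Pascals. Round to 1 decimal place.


Step 1: V^2 = 117.5^2 = 13806.25
Step 2: q = 0.5 * 0.822 * 13806.25
Step 3: q = 5674.4 Pa

5674.4


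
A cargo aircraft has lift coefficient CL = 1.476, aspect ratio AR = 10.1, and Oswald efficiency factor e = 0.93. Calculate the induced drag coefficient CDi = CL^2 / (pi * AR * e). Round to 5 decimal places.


Step 1: CL^2 = 1.476^2 = 2.178576
Step 2: pi * AR * e = 3.14159 * 10.1 * 0.93 = 29.50898
Step 3: CDi = 2.178576 / 29.50898 = 0.07383

0.07383


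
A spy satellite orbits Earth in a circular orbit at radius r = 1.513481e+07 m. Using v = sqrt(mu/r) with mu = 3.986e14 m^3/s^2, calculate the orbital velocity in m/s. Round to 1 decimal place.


Step 1: mu / r = 3.986e14 / 1.513481e+07 = 26336637.196
Step 2: v = sqrt(26336637.196) = 5131.9 m/s

5131.9


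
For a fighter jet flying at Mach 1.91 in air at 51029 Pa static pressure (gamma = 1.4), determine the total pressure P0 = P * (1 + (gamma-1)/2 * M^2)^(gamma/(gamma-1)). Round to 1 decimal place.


Step 1: (gamma-1)/2 * M^2 = 0.2 * 3.6481 = 0.72962
Step 2: 1 + 0.72962 = 1.72962
Step 3: Exponent gamma/(gamma-1) = 3.5
Step 4: P0 = 51029 * 1.72962^3.5 = 347251.8 Pa

347251.8


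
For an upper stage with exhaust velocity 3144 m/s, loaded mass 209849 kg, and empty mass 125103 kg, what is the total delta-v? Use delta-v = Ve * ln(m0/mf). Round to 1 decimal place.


Step 1: Mass ratio m0/mf = 209849 / 125103 = 1.67741
Step 2: ln(1.67741) = 0.517251
Step 3: delta-v = 3144 * 0.517251 = 1626.2 m/s

1626.2


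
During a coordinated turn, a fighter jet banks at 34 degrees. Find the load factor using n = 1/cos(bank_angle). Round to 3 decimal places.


Step 1: Convert 34 degrees to radians = 0.593412
Step 2: cos(34 deg) = 0.829038
Step 3: n = 1 / 0.829038 = 1.206

1.206


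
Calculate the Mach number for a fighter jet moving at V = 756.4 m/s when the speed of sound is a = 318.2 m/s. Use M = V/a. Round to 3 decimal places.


Step 1: M = V / a = 756.4 / 318.2
Step 2: M = 2.377

2.377


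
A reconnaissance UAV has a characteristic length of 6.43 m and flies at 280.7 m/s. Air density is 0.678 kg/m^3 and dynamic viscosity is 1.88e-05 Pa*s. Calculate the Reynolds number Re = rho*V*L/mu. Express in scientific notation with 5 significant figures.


Step 1: Numerator = rho * V * L = 0.678 * 280.7 * 6.43 = 1223.722878
Step 2: Re = 1223.722878 / 1.88e-05
Step 3: Re = 6.5092e+07

6.5092e+07


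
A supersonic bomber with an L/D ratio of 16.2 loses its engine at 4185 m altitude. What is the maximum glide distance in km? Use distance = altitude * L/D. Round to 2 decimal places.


Step 1: Glide distance = altitude * L/D = 4185 * 16.2 = 67797.0 m
Step 2: Convert to km: 67797.0 / 1000 = 67.80 km

67.80


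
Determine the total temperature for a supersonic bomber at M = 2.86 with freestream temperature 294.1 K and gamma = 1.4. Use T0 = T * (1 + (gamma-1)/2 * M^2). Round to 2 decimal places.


Step 1: (gamma-1)/2 = 0.2
Step 2: M^2 = 8.1796
Step 3: 1 + 0.2 * 8.1796 = 2.63592
Step 4: T0 = 294.1 * 2.63592 = 775.22 K

775.22


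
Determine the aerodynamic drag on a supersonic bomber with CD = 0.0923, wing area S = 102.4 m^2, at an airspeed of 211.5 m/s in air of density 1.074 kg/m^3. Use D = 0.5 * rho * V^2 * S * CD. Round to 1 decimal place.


Step 1: Dynamic pressure q = 0.5 * 1.074 * 211.5^2 = 24021.2183 Pa
Step 2: Drag D = q * S * CD = 24021.2183 * 102.4 * 0.0923
Step 3: D = 227037.0 N

227037.0


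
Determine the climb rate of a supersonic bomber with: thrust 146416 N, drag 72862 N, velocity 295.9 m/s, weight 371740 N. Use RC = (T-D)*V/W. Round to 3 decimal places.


Step 1: Excess thrust = T - D = 146416 - 72862 = 73554 N
Step 2: Excess power = 73554 * 295.9 = 21764628.6 W
Step 3: RC = 21764628.6 / 371740 = 58.548 m/s

58.548


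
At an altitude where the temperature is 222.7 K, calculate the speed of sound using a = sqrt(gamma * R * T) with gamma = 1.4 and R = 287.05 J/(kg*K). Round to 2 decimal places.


Step 1: gamma * R * T = 1.4 * 287.05 * 222.7 = 89496.449
Step 2: a = sqrt(89496.449) = 299.16 m/s

299.16


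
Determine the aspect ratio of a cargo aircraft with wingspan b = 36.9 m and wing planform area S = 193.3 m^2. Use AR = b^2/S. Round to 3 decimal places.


Step 1: b^2 = 36.9^2 = 1361.61
Step 2: AR = 1361.61 / 193.3 = 7.044

7.044


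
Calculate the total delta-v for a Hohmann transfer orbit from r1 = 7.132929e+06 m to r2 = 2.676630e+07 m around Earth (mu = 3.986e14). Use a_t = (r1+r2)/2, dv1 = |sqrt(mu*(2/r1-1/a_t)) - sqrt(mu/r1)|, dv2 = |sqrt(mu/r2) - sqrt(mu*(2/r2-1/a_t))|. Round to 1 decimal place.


Step 1: Transfer semi-major axis a_t = (7.132929e+06 + 2.676630e+07) / 2 = 1.694961e+07 m
Step 2: v1 (circular at r1) = sqrt(mu/r1) = 7475.4 m/s
Step 3: v_t1 = sqrt(mu*(2/r1 - 1/a_t)) = 9393.97 m/s
Step 4: dv1 = |9393.97 - 7475.4| = 1918.56 m/s
Step 5: v2 (circular at r2) = 3859.0 m/s, v_t2 = 2503.39 m/s
Step 6: dv2 = |3859.0 - 2503.39| = 1355.61 m/s
Step 7: Total delta-v = 1918.56 + 1355.61 = 3274.2 m/s

3274.2


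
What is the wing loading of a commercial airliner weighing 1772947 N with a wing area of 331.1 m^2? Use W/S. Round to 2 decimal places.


Step 1: Wing loading = W / S = 1772947 / 331.1
Step 2: Wing loading = 5354.72 N/m^2

5354.72


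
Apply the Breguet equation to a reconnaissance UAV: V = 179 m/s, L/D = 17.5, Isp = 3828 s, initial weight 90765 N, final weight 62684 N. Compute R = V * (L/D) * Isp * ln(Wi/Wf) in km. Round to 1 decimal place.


Step 1: Coefficient = V * (L/D) * Isp = 179 * 17.5 * 3828 = 11991210.0 m
Step 2: Wi/Wf = 90765 / 62684 = 1.447977
Step 3: ln(1.447977) = 0.370168
Step 4: R = 11991210.0 * 0.370168 = 4438756.4 m = 4438.8 km

4438.8


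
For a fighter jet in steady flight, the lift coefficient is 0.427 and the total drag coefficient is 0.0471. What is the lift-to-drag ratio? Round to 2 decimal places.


Step 1: L/D = CL / CD = 0.427 / 0.0471
Step 2: L/D = 9.07

9.07


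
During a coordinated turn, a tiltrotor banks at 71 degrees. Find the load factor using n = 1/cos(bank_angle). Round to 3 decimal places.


Step 1: Convert 71 degrees to radians = 1.239184
Step 2: cos(71 deg) = 0.325568
Step 3: n = 1 / 0.325568 = 3.072

3.072


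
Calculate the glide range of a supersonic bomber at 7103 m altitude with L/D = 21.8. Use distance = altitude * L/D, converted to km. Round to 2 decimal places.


Step 1: Glide distance = altitude * L/D = 7103 * 21.8 = 154845.4 m
Step 2: Convert to km: 154845.4 / 1000 = 154.85 km

154.85


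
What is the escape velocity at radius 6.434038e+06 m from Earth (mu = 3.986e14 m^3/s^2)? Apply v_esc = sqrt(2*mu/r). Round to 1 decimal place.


Step 1: 2*mu/r = 2 * 3.986e14 / 6.434038e+06 = 123903526.8365
Step 2: v_esc = sqrt(123903526.8365) = 11131.2 m/s

11131.2


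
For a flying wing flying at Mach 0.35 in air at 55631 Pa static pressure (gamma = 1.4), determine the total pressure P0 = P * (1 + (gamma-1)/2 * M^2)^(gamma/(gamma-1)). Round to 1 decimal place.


Step 1: (gamma-1)/2 * M^2 = 0.2 * 0.1225 = 0.0245
Step 2: 1 + 0.0245 = 1.0245
Step 3: Exponent gamma/(gamma-1) = 3.5
Step 4: P0 = 55631 * 1.0245^3.5 = 60549.2 Pa

60549.2


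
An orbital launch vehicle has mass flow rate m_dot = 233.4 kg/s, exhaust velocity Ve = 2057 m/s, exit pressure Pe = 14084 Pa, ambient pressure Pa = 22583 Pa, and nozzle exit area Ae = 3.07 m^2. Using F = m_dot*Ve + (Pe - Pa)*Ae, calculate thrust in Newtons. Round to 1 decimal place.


Step 1: Momentum thrust = m_dot * Ve = 233.4 * 2057 = 480103.8 N
Step 2: Pressure thrust = (Pe - Pa) * Ae = (14084 - 22583) * 3.07 = -26091.93 N
Step 3: Total thrust F = 480103.8 + -26091.93 = 454011.9 N

454011.9


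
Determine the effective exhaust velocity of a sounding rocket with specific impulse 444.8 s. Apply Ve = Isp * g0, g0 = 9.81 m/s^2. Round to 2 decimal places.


Step 1: Ve = Isp * g0 = 444.8 * 9.81
Step 2: Ve = 4363.49 m/s

4363.49


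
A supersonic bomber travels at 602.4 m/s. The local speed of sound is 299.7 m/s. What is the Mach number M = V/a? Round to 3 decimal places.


Step 1: M = V / a = 602.4 / 299.7
Step 2: M = 2.010

2.010


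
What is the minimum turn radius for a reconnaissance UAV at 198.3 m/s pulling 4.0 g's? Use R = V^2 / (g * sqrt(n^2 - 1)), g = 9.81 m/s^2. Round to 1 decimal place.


Step 1: V^2 = 198.3^2 = 39322.89
Step 2: n^2 - 1 = 4.0^2 - 1 = 15.0
Step 3: sqrt(15.0) = 3.872983
Step 4: R = 39322.89 / (9.81 * 3.872983) = 1035.0 m

1035.0


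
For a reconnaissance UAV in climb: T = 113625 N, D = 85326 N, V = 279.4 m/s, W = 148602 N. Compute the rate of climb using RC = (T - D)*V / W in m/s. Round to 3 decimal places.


Step 1: Excess thrust = T - D = 113625 - 85326 = 28299 N
Step 2: Excess power = 28299 * 279.4 = 7906740.6 W
Step 3: RC = 7906740.6 / 148602 = 53.207 m/s

53.207


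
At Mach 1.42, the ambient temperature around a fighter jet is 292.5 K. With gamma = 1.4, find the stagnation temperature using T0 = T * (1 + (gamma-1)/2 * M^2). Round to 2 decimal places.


Step 1: (gamma-1)/2 = 0.2
Step 2: M^2 = 2.0164
Step 3: 1 + 0.2 * 2.0164 = 1.40328
Step 4: T0 = 292.5 * 1.40328 = 410.46 K

410.46


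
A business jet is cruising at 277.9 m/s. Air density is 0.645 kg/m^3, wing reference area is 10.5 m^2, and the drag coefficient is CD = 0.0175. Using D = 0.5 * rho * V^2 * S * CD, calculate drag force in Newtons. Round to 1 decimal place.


Step 1: Dynamic pressure q = 0.5 * 0.645 * 277.9^2 = 24906.1622 Pa
Step 2: Drag D = q * S * CD = 24906.1622 * 10.5 * 0.0175
Step 3: D = 4576.5 N

4576.5


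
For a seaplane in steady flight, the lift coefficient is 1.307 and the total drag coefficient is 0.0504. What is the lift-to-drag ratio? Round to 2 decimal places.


Step 1: L/D = CL / CD = 1.307 / 0.0504
Step 2: L/D = 25.93

25.93


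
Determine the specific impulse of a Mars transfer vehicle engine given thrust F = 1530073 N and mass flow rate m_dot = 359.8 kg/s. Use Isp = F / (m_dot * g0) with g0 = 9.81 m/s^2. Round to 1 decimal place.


Step 1: m_dot * g0 = 359.8 * 9.81 = 3529.64
Step 2: Isp = 1530073 / 3529.64 = 433.5 s

433.5


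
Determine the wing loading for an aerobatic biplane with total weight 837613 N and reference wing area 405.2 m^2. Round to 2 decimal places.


Step 1: Wing loading = W / S = 837613 / 405.2
Step 2: Wing loading = 2067.16 N/m^2

2067.16


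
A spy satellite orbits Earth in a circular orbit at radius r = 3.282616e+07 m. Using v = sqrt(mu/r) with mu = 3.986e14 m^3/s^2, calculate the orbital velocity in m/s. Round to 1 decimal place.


Step 1: mu / r = 3.986e14 / 3.282616e+07 = 12142754.4373
Step 2: v = sqrt(12142754.4373) = 3484.6 m/s

3484.6


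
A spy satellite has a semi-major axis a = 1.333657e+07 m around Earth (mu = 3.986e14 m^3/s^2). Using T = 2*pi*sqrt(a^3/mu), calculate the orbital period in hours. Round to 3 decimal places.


Step 1: a^3 / mu = 2.372097e+21 / 3.986e14 = 5.951071e+06
Step 2: sqrt(5.951071e+06) = 2439.4818 s
Step 3: T = 2*pi * 2439.4818 = 15327.72 s
Step 4: T in hours = 15327.72 / 3600 = 4.258 hours

4.258


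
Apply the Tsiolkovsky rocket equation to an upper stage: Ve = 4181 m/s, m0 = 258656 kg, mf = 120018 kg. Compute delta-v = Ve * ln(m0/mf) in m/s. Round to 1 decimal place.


Step 1: Mass ratio m0/mf = 258656 / 120018 = 2.155143
Step 2: ln(2.155143) = 0.767857
Step 3: delta-v = 4181 * 0.767857 = 3210.4 m/s

3210.4


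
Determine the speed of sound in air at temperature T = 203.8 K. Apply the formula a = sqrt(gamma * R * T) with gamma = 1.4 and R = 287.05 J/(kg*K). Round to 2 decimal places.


Step 1: gamma * R * T = 1.4 * 287.05 * 203.8 = 81901.106
Step 2: a = sqrt(81901.106) = 286.18 m/s

286.18


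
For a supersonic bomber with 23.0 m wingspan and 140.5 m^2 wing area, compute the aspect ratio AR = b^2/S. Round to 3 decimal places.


Step 1: b^2 = 23.0^2 = 529.0
Step 2: AR = 529.0 / 140.5 = 3.765

3.765


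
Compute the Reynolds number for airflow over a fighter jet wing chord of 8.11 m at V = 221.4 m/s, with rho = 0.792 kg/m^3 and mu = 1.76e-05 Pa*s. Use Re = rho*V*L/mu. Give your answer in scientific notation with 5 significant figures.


Step 1: Numerator = rho * V * L = 0.792 * 221.4 * 8.11 = 1422.078768
Step 2: Re = 1422.078768 / 1.76e-05
Step 3: Re = 8.0800e+07

8.0800e+07


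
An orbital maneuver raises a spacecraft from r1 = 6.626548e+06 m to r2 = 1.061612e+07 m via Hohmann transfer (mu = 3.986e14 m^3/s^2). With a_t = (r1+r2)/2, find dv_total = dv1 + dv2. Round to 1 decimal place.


Step 1: Transfer semi-major axis a_t = (6.626548e+06 + 1.061612e+07) / 2 = 8.621334e+06 m
Step 2: v1 (circular at r1) = sqrt(mu/r1) = 7755.77 m/s
Step 3: v_t1 = sqrt(mu*(2/r1 - 1/a_t)) = 8606.38 m/s
Step 4: dv1 = |8606.38 - 7755.77| = 850.61 m/s
Step 5: v2 (circular at r2) = 6127.53 m/s, v_t2 = 5372.08 m/s
Step 6: dv2 = |6127.53 - 5372.08| = 755.46 m/s
Step 7: Total delta-v = 850.61 + 755.46 = 1606.1 m/s

1606.1


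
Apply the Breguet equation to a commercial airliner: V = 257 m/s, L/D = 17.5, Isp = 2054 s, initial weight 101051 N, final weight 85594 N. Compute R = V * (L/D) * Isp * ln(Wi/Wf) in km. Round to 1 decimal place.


Step 1: Coefficient = V * (L/D) * Isp = 257 * 17.5 * 2054 = 9237865.0 m
Step 2: Wi/Wf = 101051 / 85594 = 1.180585
Step 3: ln(1.180585) = 0.16601
Step 4: R = 9237865.0 * 0.16601 = 1533579.4 m = 1533.6 km

1533.6


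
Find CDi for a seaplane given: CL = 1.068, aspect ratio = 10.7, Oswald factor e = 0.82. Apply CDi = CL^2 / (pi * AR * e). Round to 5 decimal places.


Step 1: CL^2 = 1.068^2 = 1.140624
Step 2: pi * AR * e = 3.14159 * 10.7 * 0.82 = 27.564334
Step 3: CDi = 1.140624 / 27.564334 = 0.04138

0.04138


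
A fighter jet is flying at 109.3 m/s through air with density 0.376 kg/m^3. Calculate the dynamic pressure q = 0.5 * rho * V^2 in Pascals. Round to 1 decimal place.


Step 1: V^2 = 109.3^2 = 11946.49
Step 2: q = 0.5 * 0.376 * 11946.49
Step 3: q = 2245.9 Pa

2245.9


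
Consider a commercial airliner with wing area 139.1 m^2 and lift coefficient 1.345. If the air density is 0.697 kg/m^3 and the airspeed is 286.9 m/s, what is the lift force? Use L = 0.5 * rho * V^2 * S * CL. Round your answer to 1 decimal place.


Step 1: Calculate dynamic pressure q = 0.5 * 0.697 * 286.9^2 = 0.5 * 0.697 * 82311.61 = 28685.5961 Pa
Step 2: Multiply by wing area and lift coefficient: L = 28685.5961 * 139.1 * 1.345
Step 3: L = 3990166.4154 * 1.345 = 5366773.8 N

5366773.8


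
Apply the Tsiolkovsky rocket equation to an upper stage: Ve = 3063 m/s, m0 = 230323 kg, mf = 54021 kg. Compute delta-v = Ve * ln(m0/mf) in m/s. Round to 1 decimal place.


Step 1: Mass ratio m0/mf = 230323 / 54021 = 4.263583
Step 2: ln(4.263583) = 1.45011
Step 3: delta-v = 3063 * 1.45011 = 4441.7 m/s

4441.7


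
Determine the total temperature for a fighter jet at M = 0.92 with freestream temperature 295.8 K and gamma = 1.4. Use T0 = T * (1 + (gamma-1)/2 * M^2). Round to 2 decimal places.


Step 1: (gamma-1)/2 = 0.2
Step 2: M^2 = 0.8464
Step 3: 1 + 0.2 * 0.8464 = 1.16928
Step 4: T0 = 295.8 * 1.16928 = 345.87 K

345.87


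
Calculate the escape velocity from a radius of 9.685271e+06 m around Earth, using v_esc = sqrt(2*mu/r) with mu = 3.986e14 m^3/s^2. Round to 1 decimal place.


Step 1: 2*mu/r = 2 * 3.986e14 / 9.685271e+06 = 82310551.7646
Step 2: v_esc = sqrt(82310551.7646) = 9072.5 m/s

9072.5


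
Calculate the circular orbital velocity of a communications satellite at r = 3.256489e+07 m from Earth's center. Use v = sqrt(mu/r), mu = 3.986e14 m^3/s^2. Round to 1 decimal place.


Step 1: mu / r = 3.986e14 / 3.256489e+07 = 12240176.46
Step 2: v = sqrt(12240176.46) = 3498.6 m/s

3498.6


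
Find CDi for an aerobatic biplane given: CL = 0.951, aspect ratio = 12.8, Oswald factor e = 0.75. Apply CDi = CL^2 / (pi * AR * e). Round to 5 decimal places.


Step 1: CL^2 = 0.951^2 = 0.904401
Step 2: pi * AR * e = 3.14159 * 12.8 * 0.75 = 30.159289
Step 3: CDi = 0.904401 / 30.159289 = 0.02999

0.02999


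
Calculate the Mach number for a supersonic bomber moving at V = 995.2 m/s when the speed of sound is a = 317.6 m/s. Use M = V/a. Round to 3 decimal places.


Step 1: M = V / a = 995.2 / 317.6
Step 2: M = 3.134

3.134


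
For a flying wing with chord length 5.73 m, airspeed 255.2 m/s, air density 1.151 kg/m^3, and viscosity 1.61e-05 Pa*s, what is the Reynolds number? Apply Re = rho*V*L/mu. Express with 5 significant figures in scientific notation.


Step 1: Numerator = rho * V * L = 1.151 * 255.2 * 5.73 = 1683.102696
Step 2: Re = 1683.102696 / 1.61e-05
Step 3: Re = 1.0454e+08

1.0454e+08


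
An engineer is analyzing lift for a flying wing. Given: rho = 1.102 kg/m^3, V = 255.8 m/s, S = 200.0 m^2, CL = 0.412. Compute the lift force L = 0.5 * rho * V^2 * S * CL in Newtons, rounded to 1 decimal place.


Step 1: Calculate dynamic pressure q = 0.5 * 1.102 * 255.8^2 = 0.5 * 1.102 * 65433.64 = 36053.9356 Pa
Step 2: Multiply by wing area and lift coefficient: L = 36053.9356 * 200.0 * 0.412
Step 3: L = 7210787.128 * 0.412 = 2970844.3 N

2970844.3


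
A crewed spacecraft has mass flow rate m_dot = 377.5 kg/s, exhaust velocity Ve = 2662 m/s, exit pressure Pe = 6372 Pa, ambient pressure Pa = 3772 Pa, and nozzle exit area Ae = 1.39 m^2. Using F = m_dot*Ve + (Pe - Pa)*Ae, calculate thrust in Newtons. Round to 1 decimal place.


Step 1: Momentum thrust = m_dot * Ve = 377.5 * 2662 = 1004905.0 N
Step 2: Pressure thrust = (Pe - Pa) * Ae = (6372 - 3772) * 1.39 = 3614.00 N
Step 3: Total thrust F = 1004905.0 + 3614.00 = 1008519.0 N

1008519.0


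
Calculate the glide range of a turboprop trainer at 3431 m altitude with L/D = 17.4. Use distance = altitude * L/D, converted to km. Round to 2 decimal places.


Step 1: Glide distance = altitude * L/D = 3431 * 17.4 = 59699.4 m
Step 2: Convert to km: 59699.4 / 1000 = 59.70 km

59.70


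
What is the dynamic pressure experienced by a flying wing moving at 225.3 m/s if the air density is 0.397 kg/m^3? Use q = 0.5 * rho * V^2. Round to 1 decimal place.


Step 1: V^2 = 225.3^2 = 50760.09
Step 2: q = 0.5 * 0.397 * 50760.09
Step 3: q = 10075.9 Pa

10075.9


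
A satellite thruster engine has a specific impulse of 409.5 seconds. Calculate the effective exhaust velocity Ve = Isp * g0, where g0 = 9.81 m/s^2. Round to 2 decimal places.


Step 1: Ve = Isp * g0 = 409.5 * 9.81
Step 2: Ve = 4017.20 m/s

4017.20


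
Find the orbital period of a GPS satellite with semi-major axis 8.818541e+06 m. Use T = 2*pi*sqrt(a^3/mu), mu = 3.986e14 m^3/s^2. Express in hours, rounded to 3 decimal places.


Step 1: a^3 / mu = 6.857885e+20 / 3.986e14 = 1.720493e+06
Step 2: sqrt(1.720493e+06) = 1311.6757 s
Step 3: T = 2*pi * 1311.6757 = 8241.5 s
Step 4: T in hours = 8241.5 / 3600 = 2.289 hours

2.289


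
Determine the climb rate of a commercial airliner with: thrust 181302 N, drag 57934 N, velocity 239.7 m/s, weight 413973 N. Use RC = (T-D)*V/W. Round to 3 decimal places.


Step 1: Excess thrust = T - D = 181302 - 57934 = 123368 N
Step 2: Excess power = 123368 * 239.7 = 29571309.6 W
Step 3: RC = 29571309.6 / 413973 = 71.433 m/s

71.433


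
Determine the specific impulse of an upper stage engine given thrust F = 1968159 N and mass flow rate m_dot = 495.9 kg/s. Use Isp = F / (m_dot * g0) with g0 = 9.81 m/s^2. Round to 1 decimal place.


Step 1: m_dot * g0 = 495.9 * 9.81 = 4864.78
Step 2: Isp = 1968159 / 4864.78 = 404.6 s

404.6


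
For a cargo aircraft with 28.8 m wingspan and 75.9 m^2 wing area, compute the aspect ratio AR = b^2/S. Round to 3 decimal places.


Step 1: b^2 = 28.8^2 = 829.44
Step 2: AR = 829.44 / 75.9 = 10.928

10.928


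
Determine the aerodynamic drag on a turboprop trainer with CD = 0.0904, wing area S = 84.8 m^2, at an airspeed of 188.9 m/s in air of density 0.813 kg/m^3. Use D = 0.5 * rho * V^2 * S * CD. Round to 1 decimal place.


Step 1: Dynamic pressure q = 0.5 * 0.813 * 188.9^2 = 14505.2249 Pa
Step 2: Drag D = q * S * CD = 14505.2249 * 84.8 * 0.0904
Step 3: D = 111195.9 N

111195.9


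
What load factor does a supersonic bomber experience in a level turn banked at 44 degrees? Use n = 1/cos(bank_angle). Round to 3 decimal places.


Step 1: Convert 44 degrees to radians = 0.767945
Step 2: cos(44 deg) = 0.71934
Step 3: n = 1 / 0.71934 = 1.390

1.390


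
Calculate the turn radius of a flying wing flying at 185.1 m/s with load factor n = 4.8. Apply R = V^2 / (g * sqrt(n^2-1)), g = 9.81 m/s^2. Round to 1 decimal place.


Step 1: V^2 = 185.1^2 = 34262.01
Step 2: n^2 - 1 = 4.8^2 - 1 = 22.04
Step 3: sqrt(22.04) = 4.694678
Step 4: R = 34262.01 / (9.81 * 4.694678) = 743.9 m

743.9


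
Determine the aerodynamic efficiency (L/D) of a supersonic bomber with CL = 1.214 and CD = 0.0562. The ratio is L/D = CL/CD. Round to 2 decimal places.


Step 1: L/D = CL / CD = 1.214 / 0.0562
Step 2: L/D = 21.60

21.60


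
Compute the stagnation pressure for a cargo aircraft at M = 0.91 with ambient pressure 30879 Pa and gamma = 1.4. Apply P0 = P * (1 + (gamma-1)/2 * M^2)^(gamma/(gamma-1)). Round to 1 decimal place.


Step 1: (gamma-1)/2 * M^2 = 0.2 * 0.8281 = 0.16562
Step 2: 1 + 0.16562 = 1.16562
Step 3: Exponent gamma/(gamma-1) = 3.5
Step 4: P0 = 30879 * 1.16562^3.5 = 52797.4 Pa

52797.4


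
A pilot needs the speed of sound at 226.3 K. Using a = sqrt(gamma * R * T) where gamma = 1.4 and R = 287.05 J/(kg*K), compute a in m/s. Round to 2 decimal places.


Step 1: gamma * R * T = 1.4 * 287.05 * 226.3 = 90943.181
Step 2: a = sqrt(90943.181) = 301.57 m/s

301.57


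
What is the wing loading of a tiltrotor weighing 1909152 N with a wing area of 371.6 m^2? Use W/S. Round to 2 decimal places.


Step 1: Wing loading = W / S = 1909152 / 371.6
Step 2: Wing loading = 5137.65 N/m^2

5137.65


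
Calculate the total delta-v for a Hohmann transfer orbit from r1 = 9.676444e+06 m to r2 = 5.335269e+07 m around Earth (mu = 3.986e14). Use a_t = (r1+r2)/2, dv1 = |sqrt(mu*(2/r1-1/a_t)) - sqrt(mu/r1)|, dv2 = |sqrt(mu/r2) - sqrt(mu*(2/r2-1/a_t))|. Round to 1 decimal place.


Step 1: Transfer semi-major axis a_t = (9.676444e+06 + 5.335269e+07) / 2 = 3.151457e+07 m
Step 2: v1 (circular at r1) = sqrt(mu/r1) = 6418.16 m/s
Step 3: v_t1 = sqrt(mu*(2/r1 - 1/a_t)) = 8350.9 m/s
Step 4: dv1 = |8350.9 - 6418.16| = 1932.74 m/s
Step 5: v2 (circular at r2) = 2733.32 m/s, v_t2 = 1514.58 m/s
Step 6: dv2 = |2733.32 - 1514.58| = 1218.74 m/s
Step 7: Total delta-v = 1932.74 + 1218.74 = 3151.5 m/s

3151.5


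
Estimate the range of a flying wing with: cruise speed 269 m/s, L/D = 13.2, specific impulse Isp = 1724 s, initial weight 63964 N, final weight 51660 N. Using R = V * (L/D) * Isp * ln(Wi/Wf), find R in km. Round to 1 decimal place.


Step 1: Coefficient = V * (L/D) * Isp = 269 * 13.2 * 1724 = 6121579.2 m
Step 2: Wi/Wf = 63964 / 51660 = 1.238173
Step 3: ln(1.238173) = 0.213637
Step 4: R = 6121579.2 * 0.213637 = 1307793.6 m = 1307.8 km

1307.8


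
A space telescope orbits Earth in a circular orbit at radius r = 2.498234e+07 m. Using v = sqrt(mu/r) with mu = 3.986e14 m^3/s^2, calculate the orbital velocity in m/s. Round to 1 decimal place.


Step 1: mu / r = 3.986e14 / 2.498234e+07 = 15955270.8033
Step 2: v = sqrt(15955270.8033) = 3994.4 m/s

3994.4


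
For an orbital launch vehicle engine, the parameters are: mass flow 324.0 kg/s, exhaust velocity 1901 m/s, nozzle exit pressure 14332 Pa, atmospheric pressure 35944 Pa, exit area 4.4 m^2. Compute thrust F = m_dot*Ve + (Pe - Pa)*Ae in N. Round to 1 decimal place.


Step 1: Momentum thrust = m_dot * Ve = 324.0 * 1901 = 615924.0 N
Step 2: Pressure thrust = (Pe - Pa) * Ae = (14332 - 35944) * 4.4 = -95092.8 N
Step 3: Total thrust F = 615924.0 + -95092.8 = 520831.2 N

520831.2
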